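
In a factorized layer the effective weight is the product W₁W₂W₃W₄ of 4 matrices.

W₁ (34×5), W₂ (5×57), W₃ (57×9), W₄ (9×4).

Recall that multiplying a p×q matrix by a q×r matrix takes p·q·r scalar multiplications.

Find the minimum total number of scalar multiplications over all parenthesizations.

3425

Adjacent pairs: W₁W₂ = 34·5·57 = 9690; W₂W₃ = 5·57·9 = 2565; W₃W₄ = 57·9·4 = 2052.
Length 3: W₁..W₃: k=1: 0+2565+34·5·9=4095; k=2: 9690+0+34·57·9=27132 → min 4095 | W₂..W₄: k=2: 0+2052+5·57·4=3192; k=3: 2565+0+5·9·4=2745 → min 2745.
Length 4: W₁..W₄: k=1: 0+2745+34·5·4=3425; k=2: 9690+2052+34·57·4=19494; k=3: 4095+0+34·9·4=5319 → min 3425.
Optimal order: (W₁((W₂W₃)W₄)) with cost 3425.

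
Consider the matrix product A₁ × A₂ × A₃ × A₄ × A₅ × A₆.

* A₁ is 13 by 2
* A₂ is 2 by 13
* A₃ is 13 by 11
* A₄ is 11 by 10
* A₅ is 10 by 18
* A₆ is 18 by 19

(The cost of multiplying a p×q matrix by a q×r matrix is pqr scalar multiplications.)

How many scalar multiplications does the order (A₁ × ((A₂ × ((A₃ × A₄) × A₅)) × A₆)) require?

5416

(A₃ × A₄): 13×11 by 11×10 → 13×10, cost 13·11·10 = 1430
((A₃ × A₄) × A₅): 13×10 by 10×18 → 13×18, cost 13·10·18 = 2340; cumulative 3770
(A₂ × ((A₃ × A₄) × A₅)): 2×13 by 13×18 → 2×18, cost 2·13·18 = 468; cumulative 4238
((A₂ × ((A₃ × A₄) × A₅)) × A₆): 2×18 by 18×19 → 2×19, cost 2·18·19 = 684; cumulative 4922
(A₁ × ((A₂ × ((A₃ × A₄) × A₅)) × A₆)): 13×2 by 2×19 → 13×19, cost 13·2·19 = 494; cumulative 5416
Total: 5416 scalar multiplications.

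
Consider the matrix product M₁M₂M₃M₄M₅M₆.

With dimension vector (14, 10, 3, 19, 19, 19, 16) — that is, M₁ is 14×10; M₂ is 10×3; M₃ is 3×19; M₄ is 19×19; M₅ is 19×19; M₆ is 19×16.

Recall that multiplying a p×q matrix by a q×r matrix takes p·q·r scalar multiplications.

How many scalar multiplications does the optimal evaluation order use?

Adjacent pairs: M₁M₂ = 14·10·3 = 420; M₂M₃ = 10·3·19 = 570; M₃M₄ = 3·19·19 = 1083; M₄M₅ = 19·19·19 = 6859; M₅M₆ = 19·19·16 = 5776.
Length 3: M₁..M₃: k=1: 0+570+14·10·19=3230; k=2: 420+0+14·3·19=1218 → min 1218 | M₂..M₄: k=2: 0+1083+10·3·19=1653; k=3: 570+0+10·19·19=4180 → min 1653 | M₃..M₅: k=3: 0+6859+3·19·19=7942; k=4: 1083+0+3·19·19=2166 → min 2166 | M₄..M₆: k=4: 0+5776+19·19·16=11552; k=5: 6859+0+19·19·16=12635 → min 11552.
Length 4: M₁..M₄: k=1: 0+1653+14·10·19=4313; k=2: 420+1083+14·3·19=2301; k=3: 1218+0+14·19·19=6272 → min 2301 | M₂..M₅: k=2: 0+2166+10·3·19=2736; k=3: 570+6859+10·19·19=11039; k=4: 1653+0+10·19·19=5263 → min 2736 | M₃..M₆: k=3: 0+11552+3·19·16=12464; k=4: 1083+5776+3·19·16=7771; k=5: 2166+0+3·19·16=3078 → min 3078.
Length 5: M₁..M₅: k=1: 0+2736+14·10·19=5396; k=2: 420+2166+14·3·19=3384; k=3: 1218+6859+14·19·19=13131; k=4: 2301+0+14·19·19=7355 → min 3384 | M₂..M₆: k=2: 0+3078+10·3·16=3558; k=3: 570+11552+10·19·16=15162; k=4: 1653+5776+10·19·16=10469; k=5: 2736+0+10·19·16=5776 → min 3558.
Length 6: M₁..M₆: k=1: 0+3558+14·10·16=5798; k=2: 420+3078+14·3·16=4170; k=3: 1218+11552+14·19·16=17026; k=4: 2301+5776+14·19·16=12333; k=5: 3384+0+14·19·16=7640 → min 4170.
Optimal order: ((M₁M₂)(((M₃M₄)M₅)M₆)) with cost 4170.

4170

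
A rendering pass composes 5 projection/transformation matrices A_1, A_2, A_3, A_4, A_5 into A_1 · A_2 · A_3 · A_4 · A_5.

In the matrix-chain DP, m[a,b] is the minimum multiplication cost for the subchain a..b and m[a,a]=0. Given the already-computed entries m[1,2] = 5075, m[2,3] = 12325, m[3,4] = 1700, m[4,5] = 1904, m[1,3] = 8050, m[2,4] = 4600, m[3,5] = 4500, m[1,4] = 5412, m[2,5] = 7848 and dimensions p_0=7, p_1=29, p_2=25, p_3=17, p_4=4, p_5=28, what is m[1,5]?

m[1,5] = min over k∈[1,4] of m[1,k]+m[k+1,5]+p_{0}·p_k·p_{5}.
k=1: 0 + 7848 + 7·29·28 = 13532; k=2: 5075 + 4500 + 7·25·28 = 14475; k=3: 8050 + 1904 + 7·17·28 = 13286; k=4: 5412 + 0 + 7·4·28 = 6196.
Minimum: 6196 at k=4.

6196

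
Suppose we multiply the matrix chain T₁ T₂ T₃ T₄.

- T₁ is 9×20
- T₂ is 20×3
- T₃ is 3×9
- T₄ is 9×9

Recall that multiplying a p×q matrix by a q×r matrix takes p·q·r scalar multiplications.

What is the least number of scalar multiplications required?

1026

Adjacent pairs: T₁T₂ = 9·20·3 = 540; T₂T₃ = 20·3·9 = 540; T₃T₄ = 3·9·9 = 243.
Length 3: T₁..T₃: k=1: 0+540+9·20·9=2160; k=2: 540+0+9·3·9=783 → min 783 | T₂..T₄: k=2: 0+243+20·3·9=783; k=3: 540+0+20·9·9=2160 → min 783.
Length 4: T₁..T₄: k=1: 0+783+9·20·9=2403; k=2: 540+243+9·3·9=1026; k=3: 783+0+9·9·9=1512 → min 1026.
Optimal order: ((T₁ T₂) (T₃ T₄)) with cost 1026.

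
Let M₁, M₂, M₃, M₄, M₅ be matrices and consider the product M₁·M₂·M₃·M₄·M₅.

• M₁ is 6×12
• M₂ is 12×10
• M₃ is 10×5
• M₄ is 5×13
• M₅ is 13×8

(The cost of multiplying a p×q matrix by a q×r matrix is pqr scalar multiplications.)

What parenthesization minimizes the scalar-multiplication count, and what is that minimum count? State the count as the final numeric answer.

1720

Adjacent pairs: M₁M₂ = 6·12·10 = 720; M₂M₃ = 12·10·5 = 600; M₃M₄ = 10·5·13 = 650; M₄M₅ = 5·13·8 = 520.
Length 3: M₁..M₃: k=1: 0+600+6·12·5=960; k=2: 720+0+6·10·5=1020 → min 960 | M₂..M₄: k=2: 0+650+12·10·13=2210; k=3: 600+0+12·5·13=1380 → min 1380 | M₃..M₅: k=3: 0+520+10·5·8=920; k=4: 650+0+10·13·8=1690 → min 920.
Length 4: M₁..M₄: k=1: 0+1380+6·12·13=2316; k=2: 720+650+6·10·13=2150; k=3: 960+0+6·5·13=1350 → min 1350 | M₂..M₅: k=2: 0+920+12·10·8=1880; k=3: 600+520+12·5·8=1600; k=4: 1380+0+12·13·8=2628 → min 1600.
Length 5: M₁..M₅: k=1: 0+1600+6·12·8=2176; k=2: 720+920+6·10·8=2120; k=3: 960+520+6·5·8=1720; k=4: 1350+0+6·13·8=1974 → min 1720.
Optimal parenthesization: ((M₁·(M₂·M₃))·(M₄·M₅)) with cost 1720.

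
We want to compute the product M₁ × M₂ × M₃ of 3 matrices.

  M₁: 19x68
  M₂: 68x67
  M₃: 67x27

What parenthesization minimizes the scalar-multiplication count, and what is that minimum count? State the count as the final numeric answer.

120935

(M₁ × (M₂ × M₃)): cost 157896.
((M₁ × M₂) × M₃): cost 120935.
Optimal: ((M₁ × M₂) × M₃) with cost 120935.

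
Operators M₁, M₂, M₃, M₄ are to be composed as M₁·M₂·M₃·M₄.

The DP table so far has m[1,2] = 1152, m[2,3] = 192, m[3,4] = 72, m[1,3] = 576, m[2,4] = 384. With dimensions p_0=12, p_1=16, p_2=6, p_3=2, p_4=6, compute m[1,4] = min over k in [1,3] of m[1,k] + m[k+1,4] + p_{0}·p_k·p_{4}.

m[1,4] = min over k∈[1,3] of m[1,k]+m[k+1,4]+p_{0}·p_k·p_{4}.
k=1: 0 + 384 + 12·16·6 = 1536; k=2: 1152 + 72 + 12·6·6 = 1656; k=3: 576 + 0 + 12·2·6 = 720.
Minimum: 720 at k=3.

720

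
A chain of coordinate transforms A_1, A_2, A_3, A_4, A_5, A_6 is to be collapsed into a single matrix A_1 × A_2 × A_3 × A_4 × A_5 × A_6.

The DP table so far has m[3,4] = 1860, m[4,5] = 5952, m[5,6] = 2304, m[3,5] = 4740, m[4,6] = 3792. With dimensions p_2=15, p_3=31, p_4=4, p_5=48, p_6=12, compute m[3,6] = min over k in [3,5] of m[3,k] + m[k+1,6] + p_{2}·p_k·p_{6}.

m[3,6] = min over k∈[3,5] of m[3,k]+m[k+1,6]+p_{2}·p_k·p_{6}.
k=3: 0 + 3792 + 15·31·12 = 9372; k=4: 1860 + 2304 + 15·4·12 = 4884; k=5: 4740 + 0 + 15·48·12 = 13380.
Minimum: 4884 at k=4.

4884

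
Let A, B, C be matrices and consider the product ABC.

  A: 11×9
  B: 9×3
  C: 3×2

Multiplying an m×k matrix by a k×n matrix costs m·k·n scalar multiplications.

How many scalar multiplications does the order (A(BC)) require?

(BC): 9×3 by 3×2 → 9×2, cost 9·3·2 = 54
(A(BC)): 11×9 by 9×2 → 11×2, cost 11·9·2 = 198; cumulative 252
Total: 252 scalar multiplications.

252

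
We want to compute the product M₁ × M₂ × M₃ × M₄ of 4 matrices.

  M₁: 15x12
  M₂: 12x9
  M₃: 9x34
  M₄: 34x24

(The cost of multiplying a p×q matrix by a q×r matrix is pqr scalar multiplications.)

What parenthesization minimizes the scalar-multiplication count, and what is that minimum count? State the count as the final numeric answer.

Adjacent pairs: M₁M₂ = 15·12·9 = 1620; M₂M₃ = 12·9·34 = 3672; M₃M₄ = 9·34·24 = 7344.
Length 3: M₁..M₃: k=1: 0+3672+15·12·34=9792; k=2: 1620+0+15·9·34=6210 → min 6210 | M₂..M₄: k=2: 0+7344+12·9·24=9936; k=3: 3672+0+12·34·24=13464 → min 9936.
Length 4: M₁..M₄: k=1: 0+9936+15·12·24=14256; k=2: 1620+7344+15·9·24=12204; k=3: 6210+0+15·34·24=18450 → min 12204.
Optimal parenthesization: ((M₁ × M₂) × (M₃ × M₄)) with cost 12204.

12204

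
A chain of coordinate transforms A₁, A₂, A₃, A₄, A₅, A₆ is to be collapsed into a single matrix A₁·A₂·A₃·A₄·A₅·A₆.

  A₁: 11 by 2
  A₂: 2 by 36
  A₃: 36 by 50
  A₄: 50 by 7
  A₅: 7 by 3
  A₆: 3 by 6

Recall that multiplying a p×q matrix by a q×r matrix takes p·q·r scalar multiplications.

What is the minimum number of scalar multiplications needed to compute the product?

Adjacent pairs: A₁A₂ = 11·2·36 = 792; A₂A₃ = 2·36·50 = 3600; A₃A₄ = 36·50·7 = 12600; A₄A₅ = 50·7·3 = 1050; A₅A₆ = 7·3·6 = 126.
Length 3: A₁..A₃: k=1: 0+3600+11·2·50=4700; k=2: 792+0+11·36·50=20592 → min 4700 | A₂..A₄: k=2: 0+12600+2·36·7=13104; k=3: 3600+0+2·50·7=4300 → min 4300 | A₃..A₅: k=3: 0+1050+36·50·3=6450; k=4: 12600+0+36·7·3=13356 → min 6450 | A₄..A₆: k=4: 0+126+50·7·6=2226; k=5: 1050+0+50·3·6=1950 → min 1950.
Length 4: A₁..A₄: k=1: 0+4300+11·2·7=4454; k=2: 792+12600+11·36·7=16164; k=3: 4700+0+11·50·7=8550 → min 4454 | A₂..A₅: k=2: 0+6450+2·36·3=6666; k=3: 3600+1050+2·50·3=4950; k=4: 4300+0+2·7·3=4342 → min 4342 | A₃..A₆: k=3: 0+1950+36·50·6=12750; k=4: 12600+126+36·7·6=14238; k=5: 6450+0+36·3·6=7098 → min 7098.
Length 5: A₁..A₅: k=1: 0+4342+11·2·3=4408; k=2: 792+6450+11·36·3=8430; k=3: 4700+1050+11·50·3=7400; k=4: 4454+0+11·7·3=4685 → min 4408 | A₂..A₆: k=2: 0+7098+2·36·6=7530; k=3: 3600+1950+2·50·6=6150; k=4: 4300+126+2·7·6=4510; k=5: 4342+0+2·3·6=4378 → min 4378.
Length 6: A₁..A₆: k=1: 0+4378+11·2·6=4510; k=2: 792+7098+11·36·6=10266; k=3: 4700+1950+11·50·6=9950; k=4: 4454+126+11·7·6=5042; k=5: 4408+0+11·3·6=4606 → min 4510.
Optimal order: (A₁·((((A₂·A₃)·A₄)·A₅)·A₆)) with cost 4510.

4510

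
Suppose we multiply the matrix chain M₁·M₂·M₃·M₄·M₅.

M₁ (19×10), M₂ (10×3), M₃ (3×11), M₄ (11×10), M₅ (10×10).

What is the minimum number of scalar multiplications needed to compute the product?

Adjacent pairs: M₁M₂ = 19·10·3 = 570; M₂M₃ = 10·3·11 = 330; M₃M₄ = 3·11·10 = 330; M₄M₅ = 11·10·10 = 1100.
Length 3: M₁..M₃: k=1: 0+330+19·10·11=2420; k=2: 570+0+19·3·11=1197 → min 1197 | M₂..M₄: k=2: 0+330+10·3·10=630; k=3: 330+0+10·11·10=1430 → min 630 | M₃..M₅: k=3: 0+1100+3·11·10=1430; k=4: 330+0+3·10·10=630 → min 630.
Length 4: M₁..M₄: k=1: 0+630+19·10·10=2530; k=2: 570+330+19·3·10=1470; k=3: 1197+0+19·11·10=3287 → min 1470 | M₂..M₅: k=2: 0+630+10·3·10=930; k=3: 330+1100+10·11·10=2530; k=4: 630+0+10·10·10=1630 → min 930.
Length 5: M₁..M₅: k=1: 0+930+19·10·10=2830; k=2: 570+630+19·3·10=1770; k=3: 1197+1100+19·11·10=4387; k=4: 1470+0+19·10·10=3370 → min 1770.
Optimal order: ((M₁·M₂)·((M₃·M₄)·M₅)) with cost 1770.

1770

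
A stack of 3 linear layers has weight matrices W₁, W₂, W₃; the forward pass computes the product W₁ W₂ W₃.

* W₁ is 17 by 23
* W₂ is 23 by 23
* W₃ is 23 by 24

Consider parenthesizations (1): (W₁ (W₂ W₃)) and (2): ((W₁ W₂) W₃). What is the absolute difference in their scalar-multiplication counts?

3703

Order (1) = (W₁ (W₂ W₃)): (W₂ W₃): 23×23 by 23×24 → 23×24, cost 23·23·24 = 12696; (W₁ (W₂ W₃)): 17×23 by 23×24 → 17×24, cost 17·23·24 = 9384; cumulative 22080. Total 22080.
Order (2) = ((W₁ W₂) W₃): (W₁ W₂): 17×23 by 23×23 → 17×23, cost 17·23·23 = 8993; ((W₁ W₂) W₃): 17×23 by 23×24 → 17×24, cost 17·23·24 = 9384; cumulative 18377. Total 18377.
Difference: |22080 − 18377| = 3703.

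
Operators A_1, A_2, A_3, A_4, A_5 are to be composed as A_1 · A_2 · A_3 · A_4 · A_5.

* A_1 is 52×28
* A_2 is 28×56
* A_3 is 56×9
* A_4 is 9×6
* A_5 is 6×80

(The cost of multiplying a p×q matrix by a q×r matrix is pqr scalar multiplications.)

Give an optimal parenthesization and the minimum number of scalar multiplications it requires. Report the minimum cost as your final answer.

46128

Adjacent pairs: A_1A_2 = 52·28·56 = 81536; A_2A_3 = 28·56·9 = 14112; A_3A_4 = 56·9·6 = 3024; A_4A_5 = 9·6·80 = 4320.
Length 3: A_1..A_3: k=1: 0+14112+52·28·9=27216; k=2: 81536+0+52·56·9=107744 → min 27216 | A_2..A_4: k=2: 0+3024+28·56·6=12432; k=3: 14112+0+28·9·6=15624 → min 12432 | A_3..A_5: k=3: 0+4320+56·9·80=44640; k=4: 3024+0+56·6·80=29904 → min 29904.
Length 4: A_1..A_4: k=1: 0+12432+52·28·6=21168; k=2: 81536+3024+52·56·6=102032; k=3: 27216+0+52·9·6=30024 → min 21168 | A_2..A_5: k=2: 0+29904+28·56·80=155344; k=3: 14112+4320+28·9·80=38592; k=4: 12432+0+28·6·80=25872 → min 25872.
Length 5: A_1..A_5: k=1: 0+25872+52·28·80=142352; k=2: 81536+29904+52·56·80=344400; k=3: 27216+4320+52·9·80=68976; k=4: 21168+0+52·6·80=46128 → min 46128.
Optimal parenthesization: ((A_1 · (A_2 · (A_3 · A_4))) · A_5) with cost 46128.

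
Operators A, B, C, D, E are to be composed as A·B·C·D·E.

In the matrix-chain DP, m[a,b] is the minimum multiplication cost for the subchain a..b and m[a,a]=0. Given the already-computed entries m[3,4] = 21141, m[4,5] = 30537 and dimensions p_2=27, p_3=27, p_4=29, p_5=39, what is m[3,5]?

51678

m[3,5] = min over k∈[3,4] of m[3,k]+m[k+1,5]+p_{2}·p_k·p_{5}.
k=3: 0 + 30537 + 27·27·39 = 58968; k=4: 21141 + 0 + 27·29·39 = 51678.
Minimum: 51678 at k=4.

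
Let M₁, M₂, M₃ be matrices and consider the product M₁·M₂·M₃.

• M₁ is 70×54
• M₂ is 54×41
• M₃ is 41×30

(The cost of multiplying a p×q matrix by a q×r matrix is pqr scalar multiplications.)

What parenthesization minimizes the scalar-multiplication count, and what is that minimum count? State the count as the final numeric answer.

(M₁·(M₂·M₃)): cost 179820.
((M₁·M₂)·M₃): cost 241080.
Optimal: (M₁·(M₂·M₃)) with cost 179820.

179820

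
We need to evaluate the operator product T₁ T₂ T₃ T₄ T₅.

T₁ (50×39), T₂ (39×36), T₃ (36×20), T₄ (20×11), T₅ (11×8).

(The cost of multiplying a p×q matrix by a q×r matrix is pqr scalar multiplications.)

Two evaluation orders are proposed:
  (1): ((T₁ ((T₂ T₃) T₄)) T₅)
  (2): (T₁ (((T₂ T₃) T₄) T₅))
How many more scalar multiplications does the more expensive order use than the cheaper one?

6818

Order (1) = ((T₁ ((T₂ T₃) T₄)) T₅): (T₂ T₃): 39×36 by 36×20 → 39×20, cost 39·36·20 = 28080; ((T₂ T₃) T₄): 39×20 by 20×11 → 39×11, cost 39·20·11 = 8580; cumulative 36660; (T₁ ((T₂ T₃) T₄)): 50×39 by 39×11 → 50×11, cost 50·39·11 = 21450; cumulative 58110; ((T₁ ((T₂ T₃) T₄)) T₅): 50×11 by 11×8 → 50×8, cost 50·11·8 = 4400; cumulative 62510. Total 62510.
Order (2) = (T₁ (((T₂ T₃) T₄) T₅)): (T₂ T₃): 39×36 by 36×20 → 39×20, cost 39·36·20 = 28080; ((T₂ T₃) T₄): 39×20 by 20×11 → 39×11, cost 39·20·11 = 8580; cumulative 36660; (((T₂ T₃) T₄) T₅): 39×11 by 11×8 → 39×8, cost 39·11·8 = 3432; cumulative 40092; (T₁ (((T₂ T₃) T₄) T₅)): 50×39 by 39×8 → 50×8, cost 50·39·8 = 15600; cumulative 55692. Total 55692.
Difference: |62510 − 55692| = 6818.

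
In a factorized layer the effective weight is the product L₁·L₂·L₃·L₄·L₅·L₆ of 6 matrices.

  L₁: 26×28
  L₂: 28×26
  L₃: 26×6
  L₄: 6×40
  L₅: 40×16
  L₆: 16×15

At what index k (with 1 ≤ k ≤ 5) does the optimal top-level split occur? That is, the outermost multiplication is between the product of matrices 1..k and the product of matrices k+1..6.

Adjacent pairs: L₁L₂ = 26·28·26 = 18928; L₂L₃ = 28·26·6 = 4368; L₃L₄ = 26·6·40 = 6240; L₄L₅ = 6·40·16 = 3840; L₅L₆ = 40·16·15 = 9600.
Length 3: L₁..L₃: k=1: 0+4368+26·28·6=8736; k=2: 18928+0+26·26·6=22984 → min 8736 | L₂..L₄: k=2: 0+6240+28·26·40=35360; k=3: 4368+0+28·6·40=11088 → min 11088 | L₃..L₅: k=3: 0+3840+26·6·16=6336; k=4: 6240+0+26·40·16=22880 → min 6336 | L₄..L₆: k=4: 0+9600+6·40·15=13200; k=5: 3840+0+6·16·15=5280 → min 5280.
Length 4: L₁..L₄: k=1: 0+11088+26·28·40=40208; k=2: 18928+6240+26·26·40=52208; k=3: 8736+0+26·6·40=14976 → min 14976 | L₂..L₅: k=2: 0+6336+28·26·16=17984; k=3: 4368+3840+28·6·16=10896; k=4: 11088+0+28·40·16=29008 → min 10896 | L₃..L₆: k=3: 0+5280+26·6·15=7620; k=4: 6240+9600+26·40·15=31440; k=5: 6336+0+26·16·15=12576 → min 7620.
Length 5: L₁..L₅: k=1: 0+10896+26·28·16=22544; k=2: 18928+6336+26·26·16=36080; k=3: 8736+3840+26·6·16=15072; k=4: 14976+0+26·40·16=31616 → min 15072 | L₂..L₆: k=2: 0+7620+28·26·15=18540; k=3: 4368+5280+28·6·15=12168; k=4: 11088+9600+28·40·15=37488; k=5: 10896+0+28·16·15=17616 → min 12168.
Top-level splits: k=1: (L₁..L₁)·(L₂..L₆) → 0+12168+26·28·15 = 23088; k=2: (L₁..L₂)·(L₃..L₆) → 18928+7620+26·26·15 = 36688; k=3: (L₁..L₃)·(L₄..L₆) → 8736+5280+26·6·15 = 16356; k=4: (L₁..L₄)·(L₅..L₆) → 14976+9600+26·40·15 = 40176; k=5: (L₁..L₅)·(L₆..L₆) → 15072+0+26·16·15 = 21312.
Best split is after L₃, i.e. k = 3.

3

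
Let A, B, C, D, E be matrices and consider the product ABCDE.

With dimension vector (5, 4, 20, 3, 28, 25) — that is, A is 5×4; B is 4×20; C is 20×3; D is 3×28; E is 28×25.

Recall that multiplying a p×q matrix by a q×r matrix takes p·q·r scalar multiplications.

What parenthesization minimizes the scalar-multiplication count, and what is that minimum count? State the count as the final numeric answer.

Adjacent pairs: AB = 5·4·20 = 400; BC = 4·20·3 = 240; CD = 20·3·28 = 1680; DE = 3·28·25 = 2100.
Length 3: A..C: k=1: 0+240+5·4·3=300; k=2: 400+0+5·20·3=700 → min 300 | B..D: k=2: 0+1680+4·20·28=3920; k=3: 240+0+4·3·28=576 → min 576 | C..E: k=3: 0+2100+20·3·25=3600; k=4: 1680+0+20·28·25=15680 → min 3600.
Length 4: A..D: k=1: 0+576+5·4·28=1136; k=2: 400+1680+5·20·28=4880; k=3: 300+0+5·3·28=720 → min 720 | B..E: k=2: 0+3600+4·20·25=5600; k=3: 240+2100+4·3·25=2640; k=4: 576+0+4·28·25=3376 → min 2640.
Length 5: A..E: k=1: 0+2640+5·4·25=3140; k=2: 400+3600+5·20·25=6500; k=3: 300+2100+5·3·25=2775; k=4: 720+0+5·28·25=4220 → min 2775.
Optimal parenthesization: ((A(BC))(DE)) with cost 2775.

2775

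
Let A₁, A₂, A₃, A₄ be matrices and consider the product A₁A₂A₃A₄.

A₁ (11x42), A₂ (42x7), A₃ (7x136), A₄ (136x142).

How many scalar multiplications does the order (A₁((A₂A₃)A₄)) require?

916692

(A₂A₃): 42×7 by 7×136 → 42×136, cost 42·7·136 = 39984
((A₂A₃)A₄): 42×136 by 136×142 → 42×142, cost 42·136·142 = 811104; cumulative 851088
(A₁((A₂A₃)A₄)): 11×42 by 42×142 → 11×142, cost 11·42·142 = 65604; cumulative 916692
Total: 916692 scalar multiplications.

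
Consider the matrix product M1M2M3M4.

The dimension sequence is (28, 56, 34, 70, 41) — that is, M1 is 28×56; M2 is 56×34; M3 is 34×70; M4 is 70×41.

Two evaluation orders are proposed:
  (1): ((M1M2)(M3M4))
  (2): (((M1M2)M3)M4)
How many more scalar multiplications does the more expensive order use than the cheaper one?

Order (1) = ((M1M2)(M3M4)): (M1M2): 28×56 by 56×34 → 28×34, cost 28·56·34 = 53312; (M3M4): 34×70 by 70×41 → 34×41, cost 34·70·41 = 97580; ((M1M2)(M3M4)): 28×34 by 34×41 → 28×41, cost 28·34·41 = 39032; cumulative 189924. Total 189924.
Order (2) = (((M1M2)M3)M4): (M1M2): 28×56 by 56×34 → 28×34, cost 28·56·34 = 53312; ((M1M2)M3): 28×34 by 34×70 → 28×70, cost 28·34·70 = 66640; cumulative 119952; (((M1M2)M3)M4): 28×70 by 70×41 → 28×41, cost 28·70·41 = 80360; cumulative 200312. Total 200312.
Difference: |189924 − 200312| = 10388.

10388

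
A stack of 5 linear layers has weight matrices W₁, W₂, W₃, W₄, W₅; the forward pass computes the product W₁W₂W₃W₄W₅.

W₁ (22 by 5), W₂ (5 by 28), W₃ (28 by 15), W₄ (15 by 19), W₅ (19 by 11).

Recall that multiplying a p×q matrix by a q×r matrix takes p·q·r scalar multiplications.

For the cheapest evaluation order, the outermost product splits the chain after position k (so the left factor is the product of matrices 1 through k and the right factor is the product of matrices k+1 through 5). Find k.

Adjacent pairs: W₁W₂ = 22·5·28 = 3080; W₂W₃ = 5·28·15 = 2100; W₃W₄ = 28·15·19 = 7980; W₄W₅ = 15·19·11 = 3135.
Length 3: W₁..W₃: k=1: 0+2100+22·5·15=3750; k=2: 3080+0+22·28·15=12320 → min 3750 | W₂..W₄: k=2: 0+7980+5·28·19=10640; k=3: 2100+0+5·15·19=3525 → min 3525 | W₃..W₅: k=3: 0+3135+28·15·11=7755; k=4: 7980+0+28·19·11=13832 → min 7755.
Length 4: W₁..W₄: k=1: 0+3525+22·5·19=5615; k=2: 3080+7980+22·28·19=22764; k=3: 3750+0+22·15·19=10020 → min 5615 | W₂..W₅: k=2: 0+7755+5·28·11=9295; k=3: 2100+3135+5·15·11=6060; k=4: 3525+0+5·19·11=4570 → min 4570.
Top-level splits: k=1: (W₁..W₁)·(W₂..W₅) → 0+4570+22·5·11 = 5780; k=2: (W₁..W₂)·(W₃..W₅) → 3080+7755+22·28·11 = 17611; k=3: (W₁..W₃)·(W₄..W₅) → 3750+3135+22·15·11 = 10515; k=4: (W₁..W₄)·(W₅..W₅) → 5615+0+22·19·11 = 10213.
Best split is after W₁, i.e. k = 1.

1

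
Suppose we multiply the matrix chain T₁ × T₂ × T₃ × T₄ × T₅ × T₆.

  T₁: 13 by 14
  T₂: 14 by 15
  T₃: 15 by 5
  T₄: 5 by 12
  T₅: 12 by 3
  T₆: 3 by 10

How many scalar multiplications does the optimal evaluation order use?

1971

Adjacent pairs: T₁T₂ = 13·14·15 = 2730; T₂T₃ = 14·15·5 = 1050; T₃T₄ = 15·5·12 = 900; T₄T₅ = 5·12·3 = 180; T₅T₆ = 12·3·10 = 360.
Length 3: T₁..T₃: k=1: 0+1050+13·14·5=1960; k=2: 2730+0+13·15·5=3705 → min 1960 | T₂..T₄: k=2: 0+900+14·15·12=3420; k=3: 1050+0+14·5·12=1890 → min 1890 | T₃..T₅: k=3: 0+180+15·5·3=405; k=4: 900+0+15·12·3=1440 → min 405 | T₄..T₆: k=4: 0+360+5·12·10=960; k=5: 180+0+5·3·10=330 → min 330.
Length 4: T₁..T₄: k=1: 0+1890+13·14·12=4074; k=2: 2730+900+13·15·12=5970; k=3: 1960+0+13·5·12=2740 → min 2740 | T₂..T₅: k=2: 0+405+14·15·3=1035; k=3: 1050+180+14·5·3=1440; k=4: 1890+0+14·12·3=2394 → min 1035 | T₃..T₆: k=3: 0+330+15·5·10=1080; k=4: 900+360+15·12·10=3060; k=5: 405+0+15·3·10=855 → min 855.
Length 5: T₁..T₅: k=1: 0+1035+13·14·3=1581; k=2: 2730+405+13·15·3=3720; k=3: 1960+180+13·5·3=2335; k=4: 2740+0+13·12·3=3208 → min 1581 | T₂..T₆: k=2: 0+855+14·15·10=2955; k=3: 1050+330+14·5·10=2080; k=4: 1890+360+14·12·10=3930; k=5: 1035+0+14·3·10=1455 → min 1455.
Length 6: T₁..T₆: k=1: 0+1455+13·14·10=3275; k=2: 2730+855+13·15·10=5535; k=3: 1960+330+13·5·10=2940; k=4: 2740+360+13·12·10=4660; k=5: 1581+0+13·3·10=1971 → min 1971.
Optimal order: ((T₁ × (T₂ × (T₃ × (T₄ × T₅)))) × T₆) with cost 1971.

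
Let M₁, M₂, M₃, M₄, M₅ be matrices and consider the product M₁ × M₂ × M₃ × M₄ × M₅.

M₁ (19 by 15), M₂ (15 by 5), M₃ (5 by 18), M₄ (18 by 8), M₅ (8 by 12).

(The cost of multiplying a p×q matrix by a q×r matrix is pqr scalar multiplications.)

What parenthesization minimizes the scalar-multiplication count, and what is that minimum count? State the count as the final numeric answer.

3765

Adjacent pairs: M₁M₂ = 19·15·5 = 1425; M₂M₃ = 15·5·18 = 1350; M₃M₄ = 5·18·8 = 720; M₄M₅ = 18·8·12 = 1728.
Length 3: M₁..M₃: k=1: 0+1350+19·15·18=6480; k=2: 1425+0+19·5·18=3135 → min 3135 | M₂..M₄: k=2: 0+720+15·5·8=1320; k=3: 1350+0+15·18·8=3510 → min 1320 | M₃..M₅: k=3: 0+1728+5·18·12=2808; k=4: 720+0+5·8·12=1200 → min 1200.
Length 4: M₁..M₄: k=1: 0+1320+19·15·8=3600; k=2: 1425+720+19·5·8=2905; k=3: 3135+0+19·18·8=5871 → min 2905 | M₂..M₅: k=2: 0+1200+15·5·12=2100; k=3: 1350+1728+15·18·12=6318; k=4: 1320+0+15·8·12=2760 → min 2100.
Length 5: M₁..M₅: k=1: 0+2100+19·15·12=5520; k=2: 1425+1200+19·5·12=3765; k=3: 3135+1728+19·18·12=8967; k=4: 2905+0+19·8·12=4729 → min 3765.
Optimal parenthesization: ((M₁ × M₂) × ((M₃ × M₄) × M₅)) with cost 3765.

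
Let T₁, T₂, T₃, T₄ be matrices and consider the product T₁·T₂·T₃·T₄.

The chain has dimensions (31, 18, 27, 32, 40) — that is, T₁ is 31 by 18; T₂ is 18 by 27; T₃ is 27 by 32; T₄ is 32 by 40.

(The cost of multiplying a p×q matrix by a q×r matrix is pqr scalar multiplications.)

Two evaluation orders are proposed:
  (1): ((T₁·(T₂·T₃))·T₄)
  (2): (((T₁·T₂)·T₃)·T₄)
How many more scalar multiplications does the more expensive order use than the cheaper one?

8442

Order (1) = ((T₁·(T₂·T₃))·T₄): (T₂·T₃): 18×27 by 27×32 → 18×32, cost 18·27·32 = 15552; (T₁·(T₂·T₃)): 31×18 by 18×32 → 31×32, cost 31·18·32 = 17856; cumulative 33408; ((T₁·(T₂·T₃))·T₄): 31×32 by 32×40 → 31×40, cost 31·32·40 = 39680; cumulative 73088. Total 73088.
Order (2) = (((T₁·T₂)·T₃)·T₄): (T₁·T₂): 31×18 by 18×27 → 31×27, cost 31·18·27 = 15066; ((T₁·T₂)·T₃): 31×27 by 27×32 → 31×32, cost 31·27·32 = 26784; cumulative 41850; (((T₁·T₂)·T₃)·T₄): 31×32 by 32×40 → 31×40, cost 31·32·40 = 39680; cumulative 81530. Total 81530.
Difference: |73088 − 81530| = 8442.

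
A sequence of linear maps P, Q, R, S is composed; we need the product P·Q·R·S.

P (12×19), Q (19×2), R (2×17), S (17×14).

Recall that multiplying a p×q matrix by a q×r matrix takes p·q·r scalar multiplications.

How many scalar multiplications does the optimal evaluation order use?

1268

Adjacent pairs: PQ = 12·19·2 = 456; QR = 19·2·17 = 646; RS = 2·17·14 = 476.
Length 3: P..R: k=1: 0+646+12·19·17=4522; k=2: 456+0+12·2·17=864 → min 864 | Q..S: k=2: 0+476+19·2·14=1008; k=3: 646+0+19·17·14=5168 → min 1008.
Length 4: P..S: k=1: 0+1008+12·19·14=4200; k=2: 456+476+12·2·14=1268; k=3: 864+0+12·17·14=3720 → min 1268.
Optimal order: ((P·Q)·(R·S)) with cost 1268.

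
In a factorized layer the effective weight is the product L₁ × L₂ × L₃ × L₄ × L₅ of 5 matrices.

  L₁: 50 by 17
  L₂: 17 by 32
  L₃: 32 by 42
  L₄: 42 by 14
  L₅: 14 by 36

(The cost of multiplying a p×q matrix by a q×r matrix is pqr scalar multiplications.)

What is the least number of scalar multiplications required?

Adjacent pairs: L₁L₂ = 50·17·32 = 27200; L₂L₃ = 17·32·42 = 22848; L₃L₄ = 32·42·14 = 18816; L₄L₅ = 42·14·36 = 21168.
Length 3: L₁..L₃: k=1: 0+22848+50·17·42=58548; k=2: 27200+0+50·32·42=94400 → min 58548 | L₂..L₄: k=2: 0+18816+17·32·14=26432; k=3: 22848+0+17·42·14=32844 → min 26432 | L₃..L₅: k=3: 0+21168+32·42·36=69552; k=4: 18816+0+32·14·36=34944 → min 34944.
Length 4: L₁..L₄: k=1: 0+26432+50·17·14=38332; k=2: 27200+18816+50·32·14=68416; k=3: 58548+0+50·42·14=87948 → min 38332 | L₂..L₅: k=2: 0+34944+17·32·36=54528; k=3: 22848+21168+17·42·36=69720; k=4: 26432+0+17·14·36=35000 → min 35000.
Length 5: L₁..L₅: k=1: 0+35000+50·17·36=65600; k=2: 27200+34944+50·32·36=119744; k=3: 58548+21168+50·42·36=155316; k=4: 38332+0+50·14·36=63532 → min 63532.
Optimal order: ((L₁ × (L₂ × (L₃ × L₄))) × L₅) with cost 63532.

63532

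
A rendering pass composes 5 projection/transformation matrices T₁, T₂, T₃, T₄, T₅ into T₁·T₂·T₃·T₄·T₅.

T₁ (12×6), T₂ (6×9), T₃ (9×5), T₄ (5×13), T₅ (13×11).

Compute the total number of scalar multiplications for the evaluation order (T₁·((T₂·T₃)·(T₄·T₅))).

(T₂·T₃): 6×9 by 9×5 → 6×5, cost 6·9·5 = 270
(T₄·T₅): 5×13 by 13×11 → 5×11, cost 5·13·11 = 715
((T₂·T₃)·(T₄·T₅)): 6×5 by 5×11 → 6×11, cost 6·5·11 = 330; cumulative 1315
(T₁·((T₂·T₃)·(T₄·T₅))): 12×6 by 6×11 → 12×11, cost 12·6·11 = 792; cumulative 2107
Total: 2107 scalar multiplications.

2107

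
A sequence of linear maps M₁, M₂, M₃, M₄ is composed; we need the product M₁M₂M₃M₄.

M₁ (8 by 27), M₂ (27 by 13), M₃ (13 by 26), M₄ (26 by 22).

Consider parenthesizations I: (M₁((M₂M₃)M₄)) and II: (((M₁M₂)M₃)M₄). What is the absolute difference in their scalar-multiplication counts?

19234

Order I = (M₁((M₂M₃)M₄)): (M₂M₃): 27×13 by 13×26 → 27×26, cost 27·13·26 = 9126; ((M₂M₃)M₄): 27×26 by 26×22 → 27×22, cost 27·26·22 = 15444; cumulative 24570; (M₁((M₂M₃)M₄)): 8×27 by 27×22 → 8×22, cost 8·27·22 = 4752; cumulative 29322. Total 29322.
Order II = (((M₁M₂)M₃)M₄): (M₁M₂): 8×27 by 27×13 → 8×13, cost 8·27·13 = 2808; ((M₁M₂)M₃): 8×13 by 13×26 → 8×26, cost 8·13·26 = 2704; cumulative 5512; (((M₁M₂)M₃)M₄): 8×26 by 26×22 → 8×22, cost 8·26·22 = 4576; cumulative 10088. Total 10088.
Difference: |29322 − 10088| = 19234.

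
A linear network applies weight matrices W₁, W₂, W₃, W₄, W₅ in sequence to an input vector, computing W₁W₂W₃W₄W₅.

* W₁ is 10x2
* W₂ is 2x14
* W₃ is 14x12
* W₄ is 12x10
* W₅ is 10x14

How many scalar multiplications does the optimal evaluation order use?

Adjacent pairs: W₁W₂ = 10·2·14 = 280; W₂W₃ = 2·14·12 = 336; W₃W₄ = 14·12·10 = 1680; W₄W₅ = 12·10·14 = 1680.
Length 3: W₁..W₃: k=1: 0+336+10·2·12=576; k=2: 280+0+10·14·12=1960 → min 576 | W₂..W₄: k=2: 0+1680+2·14·10=1960; k=3: 336+0+2·12·10=576 → min 576 | W₃..W₅: k=3: 0+1680+14·12·14=4032; k=4: 1680+0+14·10·14=3640 → min 3640.
Length 4: W₁..W₄: k=1: 0+576+10·2·10=776; k=2: 280+1680+10·14·10=3360; k=3: 576+0+10·12·10=1776 → min 776 | W₂..W₅: k=2: 0+3640+2·14·14=4032; k=3: 336+1680+2·12·14=2352; k=4: 576+0+2·10·14=856 → min 856.
Length 5: W₁..W₅: k=1: 0+856+10·2·14=1136; k=2: 280+3640+10·14·14=5880; k=3: 576+1680+10·12·14=3936; k=4: 776+0+10·10·14=2176 → min 1136.
Optimal order: (W₁(((W₂W₃)W₄)W₅)) with cost 1136.

1136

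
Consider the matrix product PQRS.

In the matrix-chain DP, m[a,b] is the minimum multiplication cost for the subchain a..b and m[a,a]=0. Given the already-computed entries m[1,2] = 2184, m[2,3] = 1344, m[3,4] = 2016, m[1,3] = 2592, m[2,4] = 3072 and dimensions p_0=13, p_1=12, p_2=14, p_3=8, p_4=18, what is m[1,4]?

4464

m[1,4] = min over k∈[1,3] of m[1,k]+m[k+1,4]+p_{0}·p_k·p_{4}.
k=1: 0 + 3072 + 13·12·18 = 5880; k=2: 2184 + 2016 + 13·14·18 = 7476; k=3: 2592 + 0 + 13·8·18 = 4464.
Minimum: 4464 at k=3.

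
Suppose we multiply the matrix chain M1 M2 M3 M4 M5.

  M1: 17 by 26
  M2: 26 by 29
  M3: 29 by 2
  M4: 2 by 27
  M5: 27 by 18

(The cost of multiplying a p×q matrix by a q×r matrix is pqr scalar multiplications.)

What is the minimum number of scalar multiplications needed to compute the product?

Adjacent pairs: M1M2 = 17·26·29 = 12818; M2M3 = 26·29·2 = 1508; M3M4 = 29·2·27 = 1566; M4M5 = 2·27·18 = 972.
Length 3: M1..M3: k=1: 0+1508+17·26·2=2392; k=2: 12818+0+17·29·2=13804 → min 2392 | M2..M4: k=2: 0+1566+26·29·27=21924; k=3: 1508+0+26·2·27=2912 → min 2912 | M3..M5: k=3: 0+972+29·2·18=2016; k=4: 1566+0+29·27·18=15660 → min 2016.
Length 4: M1..M4: k=1: 0+2912+17·26·27=14846; k=2: 12818+1566+17·29·27=27695; k=3: 2392+0+17·2·27=3310 → min 3310 | M2..M5: k=2: 0+2016+26·29·18=15588; k=3: 1508+972+26·2·18=3416; k=4: 2912+0+26·27·18=15548 → min 3416.
Length 5: M1..M5: k=1: 0+3416+17·26·18=11372; k=2: 12818+2016+17·29·18=23708; k=3: 2392+972+17·2·18=3976; k=4: 3310+0+17·27·18=11572 → min 3976.
Optimal order: ((M1 (M2 M3)) (M4 M5)) with cost 3976.

3976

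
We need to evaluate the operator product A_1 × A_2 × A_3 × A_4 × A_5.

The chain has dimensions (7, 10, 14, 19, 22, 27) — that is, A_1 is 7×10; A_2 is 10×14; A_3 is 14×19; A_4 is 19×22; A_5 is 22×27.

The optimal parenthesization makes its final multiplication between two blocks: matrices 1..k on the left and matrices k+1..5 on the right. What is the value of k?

Adjacent pairs: A_1A_2 = 7·10·14 = 980; A_2A_3 = 10·14·19 = 2660; A_3A_4 = 14·19·22 = 5852; A_4A_5 = 19·22·27 = 11286.
Length 3: A_1..A_3: k=1: 0+2660+7·10·19=3990; k=2: 980+0+7·14·19=2842 → min 2842 | A_2..A_4: k=2: 0+5852+10·14·22=8932; k=3: 2660+0+10·19·22=6840 → min 6840 | A_3..A_5: k=3: 0+11286+14·19·27=18468; k=4: 5852+0+14·22·27=14168 → min 14168.
Length 4: A_1..A_4: k=1: 0+6840+7·10·22=8380; k=2: 980+5852+7·14·22=8988; k=3: 2842+0+7·19·22=5768 → min 5768 | A_2..A_5: k=2: 0+14168+10·14·27=17948; k=3: 2660+11286+10·19·27=19076; k=4: 6840+0+10·22·27=12780 → min 12780.
Top-level splits: k=1: (A_1..A_1)·(A_2..A_5) → 0+12780+7·10·27 = 14670; k=2: (A_1..A_2)·(A_3..A_5) → 980+14168+7·14·27 = 17794; k=3: (A_1..A_3)·(A_4..A_5) → 2842+11286+7·19·27 = 17719; k=4: (A_1..A_4)·(A_5..A_5) → 5768+0+7·22·27 = 9926.
Best split is after A_4, i.e. k = 4.

4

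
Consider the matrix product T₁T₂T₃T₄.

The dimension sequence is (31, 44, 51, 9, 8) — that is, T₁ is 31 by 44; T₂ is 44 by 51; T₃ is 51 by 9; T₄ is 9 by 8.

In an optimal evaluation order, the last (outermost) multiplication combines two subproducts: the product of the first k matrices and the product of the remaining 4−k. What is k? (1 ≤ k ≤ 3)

Adjacent pairs: T₁T₂ = 31·44·51 = 69564; T₂T₃ = 44·51·9 = 20196; T₃T₄ = 51·9·8 = 3672.
Length 3: T₁..T₃: k=1: 0+20196+31·44·9=32472; k=2: 69564+0+31·51·9=83793 → min 32472 | T₂..T₄: k=2: 0+3672+44·51·8=21624; k=3: 20196+0+44·9·8=23364 → min 21624.
Top-level splits: k=1: (T₁..T₁)·(T₂..T₄) → 0+21624+31·44·8 = 32536; k=2: (T₁..T₂)·(T₃..T₄) → 69564+3672+31·51·8 = 85884; k=3: (T₁..T₃)·(T₄..T₄) → 32472+0+31·9·8 = 34704.
Best split is after T₁, i.e. k = 1.

1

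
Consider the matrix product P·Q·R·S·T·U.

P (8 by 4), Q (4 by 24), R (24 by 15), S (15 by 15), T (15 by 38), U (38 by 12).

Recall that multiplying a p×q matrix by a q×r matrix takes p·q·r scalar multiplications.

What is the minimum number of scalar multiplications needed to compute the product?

6828

Adjacent pairs: PQ = 8·4·24 = 768; QR = 4·24·15 = 1440; RS = 24·15·15 = 5400; ST = 15·15·38 = 8550; TU = 15·38·12 = 6840.
Length 3: P..R: k=1: 0+1440+8·4·15=1920; k=2: 768+0+8·24·15=3648 → min 1920 | Q..S: k=2: 0+5400+4·24·15=6840; k=3: 1440+0+4·15·15=2340 → min 2340 | R..T: k=3: 0+8550+24·15·38=22230; k=4: 5400+0+24·15·38=19080 → min 19080 | S..U: k=4: 0+6840+15·15·12=9540; k=5: 8550+0+15·38·12=15390 → min 9540.
Length 4: P..S: k=1: 0+2340+8·4·15=2820; k=2: 768+5400+8·24·15=9048; k=3: 1920+0+8·15·15=3720 → min 2820 | Q..T: k=2: 0+19080+4·24·38=22728; k=3: 1440+8550+4·15·38=12270; k=4: 2340+0+4·15·38=4620 → min 4620 | R..U: k=3: 0+9540+24·15·12=13860; k=4: 5400+6840+24·15·12=16560; k=5: 19080+0+24·38·12=30024 → min 13860.
Length 5: P..T: k=1: 0+4620+8·4·38=5836; k=2: 768+19080+8·24·38=27144; k=3: 1920+8550+8·15·38=15030; k=4: 2820+0+8·15·38=7380 → min 5836 | Q..U: k=2: 0+13860+4·24·12=15012; k=3: 1440+9540+4·15·12=11700; k=4: 2340+6840+4·15·12=9900; k=5: 4620+0+4·38·12=6444 → min 6444.
Length 6: P..U: k=1: 0+6444+8·4·12=6828; k=2: 768+13860+8·24·12=16932; k=3: 1920+9540+8·15·12=12900; k=4: 2820+6840+8·15·12=11100; k=5: 5836+0+8·38·12=9484 → min 6828.
Optimal order: (P·((((Q·R)·S)·T)·U)) with cost 6828.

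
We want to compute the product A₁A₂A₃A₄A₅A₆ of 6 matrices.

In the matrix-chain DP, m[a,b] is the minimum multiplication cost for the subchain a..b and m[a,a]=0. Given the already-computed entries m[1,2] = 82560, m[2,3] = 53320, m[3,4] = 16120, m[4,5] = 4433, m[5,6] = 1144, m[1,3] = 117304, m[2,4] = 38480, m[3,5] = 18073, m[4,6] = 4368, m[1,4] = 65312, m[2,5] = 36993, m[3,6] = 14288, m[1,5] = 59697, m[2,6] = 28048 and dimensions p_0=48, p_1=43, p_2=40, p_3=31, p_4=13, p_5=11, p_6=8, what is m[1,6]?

44560

m[1,6] = min over k∈[1,5] of m[1,k]+m[k+1,6]+p_{0}·p_k·p_{6}.
k=1: 0 + 28048 + 48·43·8 = 44560; k=2: 82560 + 14288 + 48·40·8 = 112208; k=3: 117304 + 4368 + 48·31·8 = 133576; k=4: 65312 + 1144 + 48·13·8 = 71448; k=5: 59697 + 0 + 48·11·8 = 63921.
Minimum: 44560 at k=1.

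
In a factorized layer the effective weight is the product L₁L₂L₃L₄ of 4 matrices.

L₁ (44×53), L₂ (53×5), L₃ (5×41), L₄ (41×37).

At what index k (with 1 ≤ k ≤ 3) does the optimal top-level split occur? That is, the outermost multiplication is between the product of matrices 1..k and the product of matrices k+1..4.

Adjacent pairs: L₁L₂ = 44·53·5 = 11660; L₂L₃ = 53·5·41 = 10865; L₃L₄ = 5·41·37 = 7585.
Length 3: L₁..L₃: k=1: 0+10865+44·53·41=106477; k=2: 11660+0+44·5·41=20680 → min 20680 | L₂..L₄: k=2: 0+7585+53·5·37=17390; k=3: 10865+0+53·41·37=91266 → min 17390.
Top-level splits: k=1: (L₁..L₁)·(L₂..L₄) → 0+17390+44·53·37 = 103674; k=2: (L₁..L₂)·(L₃..L₄) → 11660+7585+44·5·37 = 27385; k=3: (L₁..L₃)·(L₄..L₄) → 20680+0+44·41·37 = 87428.
Best split is after L₂, i.e. k = 2.

2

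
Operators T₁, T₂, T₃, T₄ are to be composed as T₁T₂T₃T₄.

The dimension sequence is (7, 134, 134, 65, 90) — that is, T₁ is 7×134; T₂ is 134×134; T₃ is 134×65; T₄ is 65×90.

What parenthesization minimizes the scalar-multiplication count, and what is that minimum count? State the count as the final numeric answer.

Adjacent pairs: T₁T₂ = 7·134·134 = 125692; T₂T₃ = 134·134·65 = 1167140; T₃T₄ = 134·65·90 = 783900.
Length 3: T₁..T₃: k=1: 0+1167140+7·134·65=1228110; k=2: 125692+0+7·134·65=186662 → min 186662 | T₂..T₄: k=2: 0+783900+134·134·90=2399940; k=3: 1167140+0+134·65·90=1951040 → min 1951040.
Length 4: T₁..T₄: k=1: 0+1951040+7·134·90=2035460; k=2: 125692+783900+7·134·90=994012; k=3: 186662+0+7·65·90=227612 → min 227612.
Optimal parenthesization: (((T₁T₂)T₃)T₄) with cost 227612.

227612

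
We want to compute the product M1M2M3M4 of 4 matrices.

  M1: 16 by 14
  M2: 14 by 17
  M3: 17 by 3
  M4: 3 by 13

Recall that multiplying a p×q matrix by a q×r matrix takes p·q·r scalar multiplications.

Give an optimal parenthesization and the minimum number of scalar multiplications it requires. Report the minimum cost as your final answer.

Adjacent pairs: M1M2 = 16·14·17 = 3808; M2M3 = 14·17·3 = 714; M3M4 = 17·3·13 = 663.
Length 3: M1..M3: k=1: 0+714+16·14·3=1386; k=2: 3808+0+16·17·3=4624 → min 1386 | M2..M4: k=2: 0+663+14·17·13=3757; k=3: 714+0+14·3·13=1260 → min 1260.
Length 4: M1..M4: k=1: 0+1260+16·14·13=4172; k=2: 3808+663+16·17·13=8007; k=3: 1386+0+16·3·13=2010 → min 2010.
Optimal parenthesization: ((M1(M2M3))M4) with cost 2010.

2010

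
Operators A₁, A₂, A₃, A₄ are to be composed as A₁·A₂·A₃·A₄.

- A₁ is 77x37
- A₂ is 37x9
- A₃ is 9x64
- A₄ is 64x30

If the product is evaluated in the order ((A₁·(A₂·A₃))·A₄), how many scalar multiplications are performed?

(A₂·A₃): 37×9 by 9×64 → 37×64, cost 37·9·64 = 21312
(A₁·(A₂·A₃)): 77×37 by 37×64 → 77×64, cost 77·37·64 = 182336; cumulative 203648
((A₁·(A₂·A₃))·A₄): 77×64 by 64×30 → 77×30, cost 77·64·30 = 147840; cumulative 351488
Total: 351488 scalar multiplications.

351488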